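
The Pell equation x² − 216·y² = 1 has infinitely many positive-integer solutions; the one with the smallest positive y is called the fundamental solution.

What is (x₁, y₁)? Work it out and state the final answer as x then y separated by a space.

485 33

√216 = [14; 1,2,3,2,1,28, …], period ℓ=6 (even) → k=5
i=0: a=14 ⇒ p=14, q=1
i=1: a=1 ⇒ p=15, q=1
i=2: a=2 ⇒ p=44, q=3
…
i=4: a=2 ⇒ p=338, q=23
i=5: a=1 ⇒ p=485, q=33
fundamental: x₁=485, y₁=33  (since 235225 − 216·1089 = 1)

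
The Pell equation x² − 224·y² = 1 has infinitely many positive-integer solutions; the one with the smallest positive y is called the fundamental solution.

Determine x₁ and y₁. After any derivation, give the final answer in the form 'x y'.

[14; 1,28] for √224; ℓ=2 ⇒ convergent index 1
i=0: a=14 ⇒ p=14, q=1
i=1: a=1 ⇒ p=15, q=1
(x₁, y₁) = (15, 1);  15² − 224·1² = 1 ✓

15 1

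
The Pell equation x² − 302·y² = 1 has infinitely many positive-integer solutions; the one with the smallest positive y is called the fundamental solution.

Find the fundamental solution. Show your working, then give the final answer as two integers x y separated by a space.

4276623 246092

d=302: √d = [17; 2,1,1,1,4,…,1,2,34] (ℓ=16, even), read p_15/q_15
k=0  a_k=17  p_k/q_k = 17/1
…
k=2  a_k=1  p_k/q_k = 52/3
…
k=4  a_k=1  p_k/q_k = 139/8
k=5  a_k=4  p_k/q_k = 643/37
k=6  a_k=2  p_k/q_k = 1425/82
…
k=9  a_k=1  p_k/q_k = 36581/2105
k=10  a_k=2  p_k/q_k = 107675/6196
k=11  a_k=4  p_k/q_k = 467281/26889
k=12  a_k=1  p_k/q_k = 574956/33085
…
k=14  a_k=1  p_k/q_k = 1617193/93059
k=15  a_k=2  p_k/q_k = 4276623/246092
fundamental: x₁=4276623, y₁=246092  (since 18289504284129 − 302·60561272464 = 1)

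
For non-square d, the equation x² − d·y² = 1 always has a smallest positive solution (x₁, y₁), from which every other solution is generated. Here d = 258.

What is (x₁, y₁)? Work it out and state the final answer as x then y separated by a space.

257 16

[16; 16,32] for √258; ℓ=2 ⇒ convergent index 1
a_0=16:  p_0=16·1+0=16,  q_0=16·0+1=1
a_1=16:  p_1=16·16+1=257,  q_1=16·1+0=16
fundamental: x₁=257, y₁=16  (since 66049 − 258·256 = 1)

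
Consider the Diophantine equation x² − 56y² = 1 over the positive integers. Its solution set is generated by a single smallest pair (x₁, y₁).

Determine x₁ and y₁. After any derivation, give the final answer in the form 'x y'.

d=56: √d = [7; 2,14] (ℓ=2, even), read p_1/q_1
i=0: a=7 ⇒ p=7, q=1
i=1: a=2 ⇒ p=15, q=2
fundamental: x₁=15, y₁=2  (since 225 − 56·4 = 1)

15 2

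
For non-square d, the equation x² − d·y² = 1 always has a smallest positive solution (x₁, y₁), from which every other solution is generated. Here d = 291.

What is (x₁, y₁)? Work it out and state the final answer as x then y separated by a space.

√291 = [17; 17,34, …], period ℓ=2 (even) → k=1
k=0  a_k=17  p_k/q_k = 17/1
k=1  a_k=17  p_k/q_k = 290/17
fundamental: x₁=290, y₁=17  (since 84100 − 291·289 = 1)

290 17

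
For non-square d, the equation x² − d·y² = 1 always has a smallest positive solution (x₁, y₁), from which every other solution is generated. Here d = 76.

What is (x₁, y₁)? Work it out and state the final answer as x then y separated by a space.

57799 6630

√76 = [8; 1,2,1,1,5,4,5,1,1,2,1,16, …], period ℓ=12 (even) → k=11
a_0=8:  p_0=8·1+0=8,  q_0=8·0+1=1
a_1=1:  p_1=1·8+1=9,  q_1=1·1+0=1
a_2=2:  p_2=2·9+8=26,  q_2=2·1+1=3
a_3=1:  p_3=1·26+9=35,  q_3=1·3+1=4
…
a_5=5:  p_5=5·61+35=340,  q_5=5·7+4=39
a_6=4:  p_6=4·340+61=1421,  q_6=4·39+7=163
a_7=5:  p_7=5·1421+340=7445,  q_7=5·163+39=854
a_8=1:  p_8=1·7445+1421=8866,  q_8=1·854+163=1017
a_9=1:  p_9=1·8866+7445=16311,  q_9=1·1017+854=1871
a_10=2:  p_10=2·16311+8866=41488,  q_10=2·1871+1017=4759
a_11=1:  p_11=1·41488+16311=57799,  q_11=1·4759+1871=6630
(x₁, y₁) = (57799, 6630);  57799² − 76·6630² = 1 ✓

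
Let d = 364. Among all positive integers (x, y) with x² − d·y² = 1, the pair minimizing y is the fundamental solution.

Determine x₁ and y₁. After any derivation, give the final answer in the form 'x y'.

4954951 259710

d=364: √d = [19; 12,1,2,3,1,8,1,3,2,1,12,38] (ℓ=12, even), read p_11/q_11
a_0=19:  p_0=19·1+0=19,  q_0=19·0+1=1
…
a_3=2:  p_3=2·248+229=725,  q_3=2·13+12=38
a_4=3:  p_4=3·725+248=2423,  q_4=3·38+13=127
…
a_6=8:  p_6=8·3148+2423=27607,  q_6=8·165+127=1447
…
a_10=1:  p_10=1·270499+119872=390371,  q_10=1·14178+6283=20461
a_11=12:  p_11=12·390371+270499=4954951,  q_11=12·20461+14178=259710
(x₁, y₁) = (4954951, 259710);  4954951² − 364·259710² = 1 ✓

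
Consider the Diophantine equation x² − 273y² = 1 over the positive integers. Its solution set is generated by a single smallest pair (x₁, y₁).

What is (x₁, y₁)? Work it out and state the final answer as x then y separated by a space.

√273 → a₀=16, period (1,1,10,1,1,32); ℓ=6 even so k=5
step 0: (16, 1)  from 16·(1,0) + (0,1)
step 1: (17, 1)  from 1·(16,1) + (1,0)
step 2: (33, 2)  from 1·(17,1) + (16,1)
step 3: (347, 21)  from 10·(33,2) + (17,1)
step 4: (380, 23)  from 1·(347,21) + (33,2)
step 5: (727, 44)  from 1·(380,23) + (347,21)
(x₁, y₁) = (727, 44);  727² − 273·44² = 1 ✓

727 44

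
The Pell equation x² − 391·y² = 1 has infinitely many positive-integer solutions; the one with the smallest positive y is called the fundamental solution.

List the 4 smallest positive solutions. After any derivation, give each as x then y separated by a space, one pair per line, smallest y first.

d=391: √d = [19; 1,3,2,2,1,…,3,1,38] (ℓ=16, even), read p_15/q_15
step 0: (19, 1)  from 19·(1,0) + (0,1)
…
step 2: (79, 4)  from 3·(20,1) + (19,1)
…
step 5: (613, 31)  from 1·(435,22) + (178,9)
step 6: (1048, 53)  from 1·(613,31) + (435,22)
…
step 8: (52519, 2656)  from 19·(2709,137) + (1048,53)
…
step 10: (160266, 8105)  from 1·(107747,5449) + (52519,2656)
…
step 13: (1660597, 83980)  from 2·(696292,35213) + (268013,13554)
step 14: (5678083, 287153)  from 3·(1660597,83980) + (696292,35213)
step 15: (7338680, 371133)  from 1·(5678083,287153) + (1660597,83980)
(x₁, y₁) = (7338680, 371133);  7338680² − 391·371133² = 1 ✓
(7338680+371133√391)^2 = 107712448284799 + 5447252648880√391
(7338680+371133√391)^3 = 1580934379957370111960 + 79951288138564985667√391
(7338680+371133√391)^4 = 23203943031010998074028940801 + 1173473838473442730776750240√391

7338680 371133
107712448284799 5447252648880
1580934379957370111960 79951288138564985667
23203943031010998074028940801 1173473838473442730776750240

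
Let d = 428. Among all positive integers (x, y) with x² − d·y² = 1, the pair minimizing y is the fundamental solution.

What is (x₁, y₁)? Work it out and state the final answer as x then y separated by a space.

1850887 89466

d=428: √d = [20; 1,2,4,1,5,10,5,1,4,2,1,40] (ℓ=12, even), read p_11/q_11
step 0: (20, 1)  from 20·(1,0) + (0,1)
…
step 3: (269, 13)  from 4·(62,3) + (21,1)
step 4: (331, 16)  from 1·(269,13) + (62,3)
…
step 6: (19571, 946)  from 10·(1924,93) + (331,16)
…
step 8: (119350, 5769)  from 1·(99779,4823) + (19571,946)
step 9: (577179, 27899)  from 4·(119350,5769) + (99779,4823)
step 10: (1273708, 61567)  from 2·(577179,27899) + (119350,5769)
step 11: (1850887, 89466)  from 1·(1273708,61567) + (577179,27899)
(x₁, y₁) = (1850887, 89466);  1850887² − 428·89466² = 1 ✓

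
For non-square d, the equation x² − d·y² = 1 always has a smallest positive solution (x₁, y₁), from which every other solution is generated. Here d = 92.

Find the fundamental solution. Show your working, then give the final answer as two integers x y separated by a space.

√92 = [9; 1,1,2,4,2,1,1,18, …], period ℓ=8 (even) → k=7
i=0: a=9 ⇒ p=9, q=1
…
i=4: a=4 ⇒ p=211, q=22
i=5: a=2 ⇒ p=470, q=49
i=6: a=1 ⇒ p=681, q=71
i=7: a=1 ⇒ p=1151, q=120
→ (1151, 120).  Check: 1151²=1324801, 92·120²=1324800, difference 1.

1151 120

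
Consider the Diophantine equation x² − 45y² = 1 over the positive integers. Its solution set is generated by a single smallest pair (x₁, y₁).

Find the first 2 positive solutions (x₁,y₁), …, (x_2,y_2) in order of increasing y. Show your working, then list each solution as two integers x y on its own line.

√45 = [6; 1,2,2,2,1,12, …], period ℓ=6 (even) → k=5
k=0  a_k=6  p_k/q_k = 6/1
…
k=2  a_k=2  p_k/q_k = 20/3
k=3  a_k=2  p_k/q_k = 47/7
k=4  a_k=2  p_k/q_k = 114/17
k=5  a_k=1  p_k/q_k = 161/24
→ (161, 24).  Check: 161²=25921, 45·24²=25920, difference 1.
(161+24√45)^2 = 51841 + 7728√45

161 24
51841 7728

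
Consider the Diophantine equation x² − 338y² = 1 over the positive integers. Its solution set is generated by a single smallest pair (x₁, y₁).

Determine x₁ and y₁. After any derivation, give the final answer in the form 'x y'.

114243 6214

d=338: √d = [18; 2,1,1,2,36] (ℓ=5, odd), read p_9/q_9
a_0=18:  p_0=18·1+0=18,  q_0=18·0+1=1
…
a_2=1:  p_2=1·37+18=55,  q_2=1·2+1=3
a_3=1:  p_3=1·55+37=92,  q_3=1·3+2=5
a_4=2:  p_4=2·92+55=239,  q_4=2·5+3=13
a_5=36:  p_5=36·239+92=8696,  q_5=36·13+5=473
a_6=2:  p_6=2·8696+239=17631,  q_6=2·473+13=959
a_7=1:  p_7=1·17631+8696=26327,  q_7=1·959+473=1432
a_8=1:  p_8=1·26327+17631=43958,  q_8=1·1432+959=2391
a_9=2:  p_9=2·43958+26327=114243,  q_9=2·2391+1432=6214
(x₁, y₁) = (114243, 6214);  114243² − 338·6214² = 1 ✓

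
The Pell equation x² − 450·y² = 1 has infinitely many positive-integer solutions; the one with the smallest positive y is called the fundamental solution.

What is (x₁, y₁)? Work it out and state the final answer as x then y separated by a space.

19601 924

√450 = [21; 4,1,2,4,2,1,4,42, …], period ℓ=8 (even) → k=7
i=0: a=21 ⇒ p=21, q=1
i=1: a=4 ⇒ p=85, q=4
…
i=3: a=2 ⇒ p=297, q=14
i=4: a=4 ⇒ p=1294, q=61
…
i=6: a=1 ⇒ p=4179, q=197
i=7: a=4 ⇒ p=19601, q=924
(x₁, y₁) = (19601, 924);  19601² − 450·924² = 1 ✓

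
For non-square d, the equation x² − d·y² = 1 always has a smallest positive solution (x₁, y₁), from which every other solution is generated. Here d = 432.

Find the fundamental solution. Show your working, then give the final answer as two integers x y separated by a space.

1351 65

√432 → a₀=20, period (1,3,1,1,1,3,1,40); ℓ=8 even so k=7
i=0: a=20 ⇒ p=20, q=1
…
i=3: a=1 ⇒ p=104, q=5
i=4: a=1 ⇒ p=187, q=9
…
i=6: a=3 ⇒ p=1060, q=51
i=7: a=1 ⇒ p=1351, q=65
→ (1351, 65).  Check: 1351²=1825201, 432·65²=1825200, difference 1.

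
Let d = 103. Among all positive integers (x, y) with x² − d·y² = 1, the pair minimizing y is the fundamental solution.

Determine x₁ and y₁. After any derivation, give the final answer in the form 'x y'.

d=103: √d = [10; 6,1,2,1,1,9,1,1,2,1,6,20] (ℓ=12, even), read p_11/q_11
step 0: (10, 1)  from 10·(1,0) + (0,1)
step 1: (61, 6)  from 6·(10,1) + (1,0)
step 2: (71, 7)  from 1·(61,6) + (10,1)
…
step 4: (274, 27)  from 1·(203,20) + (71,7)
step 5: (477, 47)  from 1·(274,27) + (203,20)
step 6: (4567, 450)  from 9·(477,47) + (274,27)
step 7: (5044, 497)  from 1·(4567,450) + (477,47)
step 8: (9611, 947)  from 1·(5044,497) + (4567,450)
step 9: (24266, 2391)  from 2·(9611,947) + (5044,497)
step 10: (33877, 3338)  from 1·(24266,2391) + (9611,947)
step 11: (227528, 22419)  from 6·(33877,3338) + (24266,2391)
(x₁, y₁) = (227528, 22419);  227528² − 103·22419² = 1 ✓

227528 22419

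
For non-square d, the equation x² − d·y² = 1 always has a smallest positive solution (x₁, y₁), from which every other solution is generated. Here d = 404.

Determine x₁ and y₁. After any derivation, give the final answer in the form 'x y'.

[20; 10,40] for √404; ℓ=2 ⇒ convergent index 1
a_0=20:  p_0=20·1+0=20,  q_0=20·0+1=1
a_1=10:  p_1=10·20+1=201,  q_1=10·1+0=10
→ (201, 10).  Check: 201²=40401, 404·10²=40400, difference 1.

201 10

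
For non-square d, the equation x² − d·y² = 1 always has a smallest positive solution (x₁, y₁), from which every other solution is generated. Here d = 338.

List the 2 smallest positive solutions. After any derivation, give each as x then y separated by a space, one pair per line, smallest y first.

d=338: √d = [18; 2,1,1,2,36] (ℓ=5, odd), read p_9/q_9
step 0: (18, 1)  from 18·(1,0) + (0,1)
…
step 2: (55, 3)  from 1·(37,2) + (18,1)
step 3: (92, 5)  from 1·(55,3) + (37,2)
step 4: (239, 13)  from 2·(92,5) + (55,3)
step 5: (8696, 473)  from 36·(239,13) + (92,5)
step 6: (17631, 959)  from 2·(8696,473) + (239,13)
step 7: (26327, 1432)  from 1·(17631,959) + (8696,473)
step 8: (43958, 2391)  from 1·(26327,1432) + (17631,959)
step 9: (114243, 6214)  from 2·(43958,2391) + (26327,1432)
→ (114243, 6214).  Check: 114243²=13051463049, 338·6214²=13051463048, difference 1.
(x_2, y_2) = (114243·114243 + 338·6214·6214, 114243·6214 + 6214·114243) = (26102926097, 1419812004)

114243 6214
26102926097 1419812004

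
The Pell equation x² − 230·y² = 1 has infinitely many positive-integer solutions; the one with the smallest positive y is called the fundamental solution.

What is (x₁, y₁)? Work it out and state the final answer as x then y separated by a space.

√230 = [15; 6,30, …], period ℓ=2 (even) → k=1
k=0  a_k=15  p_k/q_k = 15/1
k=1  a_k=6  p_k/q_k = 91/6
(x₁, y₁) = (91, 6);  91² − 230·6² = 1 ✓

91 6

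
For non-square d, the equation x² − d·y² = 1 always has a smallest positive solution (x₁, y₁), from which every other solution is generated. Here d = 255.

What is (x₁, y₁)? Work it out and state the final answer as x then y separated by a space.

16 1

[15; 1,30] for √255; ℓ=2 ⇒ convergent index 1
a_0=15:  p_0=15·1+0=15,  q_0=15·0+1=1
a_1=1:  p_1=1·15+1=16,  q_1=1·1+0=1
(x₁, y₁) = (16, 1);  16² − 255·1² = 1 ✓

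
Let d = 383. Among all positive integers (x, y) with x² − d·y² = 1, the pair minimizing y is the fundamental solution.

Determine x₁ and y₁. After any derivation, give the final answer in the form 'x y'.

18768 959

[19; 1,1,3,19,3,1,1,38] for √383; ℓ=8 ⇒ convergent index 7
k=0  a_k=19  p_k/q_k = 19/1
…
k=2  a_k=1  p_k/q_k = 39/2
…
k=6  a_k=1  p_k/q_k = 10705/547
k=7  a_k=1  p_k/q_k = 18768/959
fundamental: x₁=18768, y₁=959  (since 352237824 − 383·919681 = 1)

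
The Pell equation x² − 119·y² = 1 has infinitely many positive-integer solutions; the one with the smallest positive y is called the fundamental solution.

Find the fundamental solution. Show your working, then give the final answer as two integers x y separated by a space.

√119 → a₀=10, period (1,9,1,20); ℓ=4 even so k=3
i=0: a=10 ⇒ p=10, q=1
i=1: a=1 ⇒ p=11, q=1
i=2: a=9 ⇒ p=109, q=10
i=3: a=1 ⇒ p=120, q=11
fundamental: x₁=120, y₁=11  (since 14400 − 119·121 = 1)

120 11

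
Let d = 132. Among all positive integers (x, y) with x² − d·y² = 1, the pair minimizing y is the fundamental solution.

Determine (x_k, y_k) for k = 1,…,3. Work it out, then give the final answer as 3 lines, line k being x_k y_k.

d=132: √d = [11; 2,22] (ℓ=2, even), read p_1/q_1
i=0: a=11 ⇒ p=11, q=1
i=1: a=2 ⇒ p=23, q=2
(x₁, y₁) = (23, 2);  23² − 132·2² = 1 ✓
(x_2, y_2) = (23·23 + 132·2·2, 23·2 + 2·23) = (1057, 92)
(x_3, y_3) = (23·1057 + 132·2·92, 23·92 + 2·1057) = (48599, 4230)

23 2
1057 92
48599 4230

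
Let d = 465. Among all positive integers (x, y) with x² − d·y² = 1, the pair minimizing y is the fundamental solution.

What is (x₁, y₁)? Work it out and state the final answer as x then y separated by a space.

√465 → a₀=21, period (1,1,3,2,2,2,3,1,1,42); ℓ=10 even so k=9
a_0=21:  p_0=21·1+0=21,  q_0=21·0+1=1
a_1=1:  p_1=1·21+1=22,  q_1=1·1+0=1
a_2=1:  p_2=1·22+21=43,  q_2=1·1+1=2
…
a_5=2:  p_5=2·345+151=841,  q_5=2·16+7=39
a_6=2:  p_6=2·841+345=2027,  q_6=2·39+16=94
a_7=3:  p_7=3·2027+841=6922,  q_7=3·94+39=321
a_8=1:  p_8=1·6922+2027=8949,  q_8=1·321+94=415
a_9=1:  p_9=1·8949+6922=15871,  q_9=1·415+321=736
(x₁, y₁) = (15871, 736);  15871² − 465·736² = 1 ✓

15871 736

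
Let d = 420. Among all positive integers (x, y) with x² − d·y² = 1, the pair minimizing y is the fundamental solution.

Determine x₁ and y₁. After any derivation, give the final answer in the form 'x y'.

41 2

√420 → a₀=20, period (2,40); ℓ=2 even so k=1
step 0: (20, 1)  from 20·(1,0) + (0,1)
step 1: (41, 2)  from 2·(20,1) + (1,0)
fundamental: x₁=41, y₁=2  (since 1681 − 420·4 = 1)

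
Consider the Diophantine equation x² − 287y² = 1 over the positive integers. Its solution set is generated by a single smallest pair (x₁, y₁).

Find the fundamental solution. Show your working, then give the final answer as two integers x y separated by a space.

[16; 1,15,1,32] for √287; ℓ=4 ⇒ convergent index 3
a_0=16:  p_0=16·1+0=16,  q_0=16·0+1=1
a_1=1:  p_1=1·16+1=17,  q_1=1·1+0=1
a_2=15:  p_2=15·17+16=271,  q_2=15·1+1=16
a_3=1:  p_3=1·271+17=288,  q_3=1·16+1=17
(x₁, y₁) = (288, 17);  288² − 287·17² = 1 ✓

288 17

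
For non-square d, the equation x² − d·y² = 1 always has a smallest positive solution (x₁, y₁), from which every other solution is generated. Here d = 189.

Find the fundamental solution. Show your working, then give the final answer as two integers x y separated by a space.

[13; 1,2,1,26] for √189; ℓ=4 ⇒ convergent index 3
k=0  a_k=13  p_k/q_k = 13/1
k=1  a_k=1  p_k/q_k = 14/1
k=2  a_k=2  p_k/q_k = 41/3
k=3  a_k=1  p_k/q_k = 55/4
fundamental: x₁=55, y₁=4  (since 3025 − 189·16 = 1)

55 4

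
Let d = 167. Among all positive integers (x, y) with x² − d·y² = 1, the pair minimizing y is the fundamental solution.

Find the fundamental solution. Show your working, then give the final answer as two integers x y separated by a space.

√167 → a₀=12, period (1,11,1,24); ℓ=4 even so k=3
a_0=12:  p_0=12·1+0=12,  q_0=12·0+1=1
a_1=1:  p_1=1·12+1=13,  q_1=1·1+0=1
a_2=11:  p_2=11·13+12=155,  q_2=11·1+1=12
a_3=1:  p_3=1·155+13=168,  q_3=1·12+1=13
fundamental: x₁=168, y₁=13  (since 28224 − 167·169 = 1)

168 13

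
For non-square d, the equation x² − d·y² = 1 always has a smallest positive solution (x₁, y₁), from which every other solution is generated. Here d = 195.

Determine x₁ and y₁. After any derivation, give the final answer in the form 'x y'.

14 1

√195 = [13; 1,26, …], period ℓ=2 (even) → k=1
a_0=13:  p_0=13·1+0=13,  q_0=13·0+1=1
a_1=1:  p_1=1·13+1=14,  q_1=1·1+0=1
(x₁, y₁) = (14, 1);  14² − 195·1² = 1 ✓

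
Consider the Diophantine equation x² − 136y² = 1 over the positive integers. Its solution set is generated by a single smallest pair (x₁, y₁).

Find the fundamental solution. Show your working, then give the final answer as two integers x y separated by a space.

d=136: √d = [11; 1,1,1,22] (ℓ=4, even), read p_3/q_3
k=0  a_k=11  p_k/q_k = 11/1
k=1  a_k=1  p_k/q_k = 12/1
k=2  a_k=1  p_k/q_k = 23/2
k=3  a_k=1  p_k/q_k = 35/3
(x₁, y₁) = (35, 3);  35² − 136·3² = 1 ✓

35 3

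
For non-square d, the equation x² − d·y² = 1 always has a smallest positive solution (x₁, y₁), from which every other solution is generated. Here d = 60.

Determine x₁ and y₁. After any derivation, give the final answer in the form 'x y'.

[7; 1,2,1,14] for √60; ℓ=4 ⇒ convergent index 3
step 0: (7, 1)  from 7·(1,0) + (0,1)
step 1: (8, 1)  from 1·(7,1) + (1,0)
step 2: (23, 3)  from 2·(8,1) + (7,1)
step 3: (31, 4)  from 1·(23,3) + (8,1)
fundamental: x₁=31, y₁=4  (since 961 − 60·16 = 1)

31 4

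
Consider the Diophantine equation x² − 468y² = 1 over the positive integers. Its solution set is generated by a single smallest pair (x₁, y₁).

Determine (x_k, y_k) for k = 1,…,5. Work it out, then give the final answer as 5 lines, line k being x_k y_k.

[21; 1,1,1,2,1,1,1,42] for √468; ℓ=8 ⇒ convergent index 7
step 0: (21, 1)  from 21·(1,0) + (0,1)
…
step 5: (238, 11)  from 1·(173,8) + (65,3)
step 6: (411, 19)  from 1·(238,11) + (173,8)
step 7: (649, 30)  from 1·(411,19) + (238,11)
fundamental: x₁=649, y₁=30  (since 421201 − 468·900 = 1)
k=2:  x_2 = 649·649+468·30·30 = 842401,  y_2 = 649·30+30·649 = 38940
k=3:  x_3 = 649·842401+468·30·38940 = 1093435849,  y_3 = 649·38940+30·842401 = 50544090
k=4:  x_4 = 649·1093435849+468·30·50544090 = 1419278889601,  y_4 = 649·50544090+30·1093435849 = 65606189880
k=5:  x_5 = 649·1419278889601+468·30·65606189880 = 1842222905266249,  y_5 = 649·65606189880+30·1419278889601 = 85156783920150

649 30
842401 38940
1093435849 50544090
1419278889601 65606189880
1842222905266249 85156783920150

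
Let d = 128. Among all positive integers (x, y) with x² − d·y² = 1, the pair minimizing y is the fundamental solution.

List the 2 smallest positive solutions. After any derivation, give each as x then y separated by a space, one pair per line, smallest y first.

577 51
665857 58854

√128 = [11; 3,5,3,22, …], period ℓ=4 (even) → k=3
a_0=11:  p_0=11·1+0=11,  q_0=11·0+1=1
a_1=3:  p_1=3·11+1=34,  q_1=3·1+0=3
a_2=5:  p_2=5·34+11=181,  q_2=5·3+1=16
a_3=3:  p_3=3·181+34=577,  q_3=3·16+3=51
(x₁, y₁) = (577, 51);  577² − 128·51² = 1 ✓
(577+51√128)^2 = 665857 + 58854√128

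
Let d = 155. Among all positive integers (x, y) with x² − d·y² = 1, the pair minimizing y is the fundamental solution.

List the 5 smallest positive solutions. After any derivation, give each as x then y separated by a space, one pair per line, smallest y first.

249 20
124001 9960
61752249 4960060
30752496001 2470099920
15314681256249 1230104800100

[12; 2,4,2,24] for √155; ℓ=4 ⇒ convergent index 3
i=0: a=12 ⇒ p=12, q=1
…
i=2: a=4 ⇒ p=112, q=9
i=3: a=2 ⇒ p=249, q=20
fundamental: x₁=249, y₁=20  (since 62001 − 155·400 = 1)
n=2: (249,20)∘(249,20) = (249·249+155·20·20, 249·20+20·249) = (124001,9960)
n=3: (124001,9960)∘(249,20) = (249·124001+155·20·9960, 249·9960+20·124001) = (61752249,4960060)
n=4: (61752249,4960060)∘(249,20) = (249·61752249+155·20·4960060, 249·4960060+20·61752249) = (30752496001,2470099920)
n=5: (30752496001,2470099920)∘(249,20) = (249·30752496001+155·20·2470099920, 249·2470099920+20·30752496001) = (15314681256249,1230104800100)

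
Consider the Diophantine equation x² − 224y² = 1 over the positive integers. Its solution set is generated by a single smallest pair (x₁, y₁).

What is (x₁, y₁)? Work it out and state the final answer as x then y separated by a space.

15 1

√224 = [14; 1,28, …], period ℓ=2 (even) → k=1
k=0  a_k=14  p_k/q_k = 14/1
k=1  a_k=1  p_k/q_k = 15/1
(x₁, y₁) = (15, 1);  15² − 224·1² = 1 ✓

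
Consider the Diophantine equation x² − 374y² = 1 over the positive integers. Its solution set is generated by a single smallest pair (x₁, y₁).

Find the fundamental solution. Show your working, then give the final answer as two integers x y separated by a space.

[19; 2,1,18,1,2,38] for √374; ℓ=6 ⇒ convergent index 5
step 0: (19, 1)  from 19·(1,0) + (0,1)
step 1: (39, 2)  from 2·(19,1) + (1,0)
…
step 3: (1083, 56)  from 18·(58,3) + (39,2)
step 4: (1141, 59)  from 1·(1083,56) + (58,3)
step 5: (3365, 174)  from 2·(1141,59) + (1083,56)
fundamental: x₁=3365, y₁=174  (since 11323225 − 374·30276 = 1)

3365 174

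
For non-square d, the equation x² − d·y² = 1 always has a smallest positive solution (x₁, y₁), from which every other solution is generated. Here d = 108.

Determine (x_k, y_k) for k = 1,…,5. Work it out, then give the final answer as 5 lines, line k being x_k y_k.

1351 130
3650401 351260
9863382151 949104390
26650854921601 2564479710520
72010600134783751 6929223228720650

√108 → a₀=10, period (2,1,1,4,1,1,2,20); ℓ=8 even so k=7
step 0: (10, 1)  from 10·(1,0) + (0,1)
…
step 6: (530, 51)  from 1·(291,28) + (239,23)
step 7: (1351, 130)  from 2·(530,51) + (291,28)
fundamental: x₁=1351, y₁=130  (since 1825201 − 108·16900 = 1)
n=2: (1351,130)∘(1351,130) = (1351·1351+108·130·130, 1351·130+130·1351) = (3650401,351260)
n=3: (3650401,351260)∘(1351,130) = (1351·3650401+108·130·351260, 1351·351260+130·3650401) = (9863382151,949104390)
n=4: (9863382151,949104390)∘(1351,130) = (1351·9863382151+108·130·949104390, 1351·949104390+130·9863382151) = (26650854921601,2564479710520)
n=5: (26650854921601,2564479710520)∘(1351,130) = (1351·26650854921601+108·130·2564479710520, 1351·2564479710520+130·26650854921601) = (72010600134783751,6929223228720650)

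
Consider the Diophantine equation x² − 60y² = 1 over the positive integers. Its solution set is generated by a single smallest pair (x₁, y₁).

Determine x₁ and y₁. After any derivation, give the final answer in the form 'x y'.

√60 = [7; 1,2,1,14, …], period ℓ=4 (even) → k=3
k=0  a_k=7  p_k/q_k = 7/1
k=1  a_k=1  p_k/q_k = 8/1
k=2  a_k=2  p_k/q_k = 23/3
k=3  a_k=1  p_k/q_k = 31/4
→ (31, 4).  Check: 31²=961, 60·4²=960, difference 1.

31 4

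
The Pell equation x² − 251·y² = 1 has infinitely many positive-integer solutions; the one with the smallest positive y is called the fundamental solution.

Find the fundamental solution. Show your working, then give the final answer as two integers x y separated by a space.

[15; 1,5,2,1,2,…,5,1,30] for √251; ℓ=14 ⇒ convergent index 13
a_0=15:  p_0=15·1+0=15,  q_0=15·0+1=1
a_1=1:  p_1=1·15+1=16,  q_1=1·1+0=1
a_2=5:  p_2=5·16+15=95,  q_2=5·1+1=6
…
a_4=1:  p_4=1·206+95=301,  q_4=1·13+6=19
a_5=2:  p_5=2·301+206=808,  q_5=2·19+13=51
a_6=2:  p_6=2·808+301=1917,  q_6=2·51+19=121
…
a_8=2:  p_8=2·29563+1917=61043,  q_8=2·1866+121=3853
a_9=2:  p_9=2·61043+29563=151649,  q_9=2·3853+1866=9572
a_10=1:  p_10=1·151649+61043=212692,  q_10=1·9572+3853=13425
a_11=2:  p_11=2·212692+151649=577033,  q_11=2·13425+9572=36422
a_12=5:  p_12=5·577033+212692=3097857,  q_12=5·36422+13425=195535
a_13=1:  p_13=1·3097857+577033=3674890,  q_13=1·195535+36422=231957
fundamental: x₁=3674890, y₁=231957  (since 13504816512100 − 251·53804049849 = 1)

3674890 231957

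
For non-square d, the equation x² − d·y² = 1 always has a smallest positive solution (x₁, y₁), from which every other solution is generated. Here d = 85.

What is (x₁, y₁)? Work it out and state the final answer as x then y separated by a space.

[9; 4,1,1,4,18] for √85; ℓ=5 ⇒ convergent index 9
k=0  a_k=9  p_k/q_k = 9/1
k=1  a_k=4  p_k/q_k = 37/4
…
k=4  a_k=4  p_k/q_k = 378/41
…
k=6  a_k=4  p_k/q_k = 27926/3029
…
k=8  a_k=1  p_k/q_k = 62739/6805
k=9  a_k=4  p_k/q_k = 285769/30996
→ (285769, 30996).  Check: 285769²=81663921361, 85·30996²=81663921360, difference 1.

285769 30996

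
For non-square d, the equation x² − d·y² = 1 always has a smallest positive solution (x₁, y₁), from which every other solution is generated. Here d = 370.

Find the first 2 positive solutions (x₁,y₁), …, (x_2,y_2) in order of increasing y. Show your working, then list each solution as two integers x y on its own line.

[19; 4,4,38] for √370; ℓ=3 ⇒ convergent index 5
step 0: (19, 1)  from 19·(1,0) + (0,1)
…
step 3: (12503, 650)  from 38·(327,17) + (77,4)
step 4: (50339, 2617)  from 4·(12503,650) + (327,17)
step 5: (213859, 11118)  from 4·(50339,2617) + (12503,650)
fundamental: x₁=213859, y₁=11118  (since 45735671881 − 370·123609924 = 1)
k=2:  x_2 = 213859·213859+370·11118·11118 = 91471343761,  y_2 = 213859·11118+11118·213859 = 4755368724

213859 11118
91471343761 4755368724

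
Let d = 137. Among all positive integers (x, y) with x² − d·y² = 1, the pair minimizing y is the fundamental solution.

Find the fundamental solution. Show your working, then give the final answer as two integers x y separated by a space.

6083073 519712

d=137: √d = [11; 1,2,2,1,1,2,2,1,22] (ℓ=9, odd), read p_17/q_17
k=0  a_k=11  p_k/q_k = 11/1
…
k=7  a_k=2  p_k/q_k = 1229/105
…
k=11  a_k=2  p_k/q_k = 122279/10447
k=12  a_k=2  p_k/q_k = 285899/24426
k=13  a_k=1  p_k/q_k = 408178/34873
k=14  a_k=1  p_k/q_k = 694077/59299
…
k=16  a_k=2  p_k/q_k = 4286741/366241
k=17  a_k=1  p_k/q_k = 6083073/519712
fundamental: x₁=6083073, y₁=519712  (since 37003777123329 − 137·270100562944 = 1)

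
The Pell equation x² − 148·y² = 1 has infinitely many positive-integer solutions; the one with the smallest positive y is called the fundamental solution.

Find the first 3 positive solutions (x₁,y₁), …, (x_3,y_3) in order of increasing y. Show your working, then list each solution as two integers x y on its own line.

73 6
10657 876
1555849 127890

d=148: √d = [12; 6,24] (ℓ=2, even), read p_1/q_1
k=0  a_k=12  p_k/q_k = 12/1
k=1  a_k=6  p_k/q_k = 73/6
(x₁, y₁) = (73, 6);  73² − 148·6² = 1 ✓
k=2:  x_2 = 73·73+148·6·6 = 10657,  y_2 = 73·6+6·73 = 876
k=3:  x_3 = 73·10657+148·6·876 = 1555849,  y_3 = 73·876+6·10657 = 127890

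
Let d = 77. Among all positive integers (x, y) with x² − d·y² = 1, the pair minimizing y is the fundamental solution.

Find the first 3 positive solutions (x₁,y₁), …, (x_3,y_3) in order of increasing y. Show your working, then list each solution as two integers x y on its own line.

√77 = [8; 1,3,2,3,1,16, …], period ℓ=6 (even) → k=5
k=0  a_k=8  p_k/q_k = 8/1
k=1  a_k=1  p_k/q_k = 9/1
k=2  a_k=3  p_k/q_k = 35/4
k=3  a_k=2  p_k/q_k = 79/9
k=4  a_k=3  p_k/q_k = 272/31
k=5  a_k=1  p_k/q_k = 351/40
→ (351, 40).  Check: 351²=123201, 77·40²=123200, difference 1.
k=2:  x_2 = 351·351+77·40·40 = 246401,  y_2 = 351·40+40·351 = 28080
k=3:  x_3 = 351·246401+77·40·28080 = 172973151,  y_3 = 351·28080+40·246401 = 19712120

351 40
246401 28080
172973151 19712120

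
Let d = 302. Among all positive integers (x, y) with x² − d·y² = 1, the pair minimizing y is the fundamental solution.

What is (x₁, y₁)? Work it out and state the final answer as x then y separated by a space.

[17; 2,1,1,1,4,…,1,2,34] for √302; ℓ=16 ⇒ convergent index 15
a_0=17:  p_0=17·1+0=17,  q_0=17·0+1=1
a_1=2:  p_1=2·17+1=35,  q_1=2·1+0=2
a_2=1:  p_2=1·35+17=52,  q_2=1·2+1=3
…
a_5=4:  p_5=4·139+87=643,  q_5=4·8+5=37
…
a_8=16:  p_8=16·2068+1425=34513,  q_8=16·119+82=1986
…
a_14=1:  p_14=1·1042237+574956=1617193,  q_14=1·59974+33085=93059
a_15=2:  p_15=2·1617193+1042237=4276623,  q_15=2·93059+59974=246092
→ (4276623, 246092).  Check: 4276623²=18289504284129, 302·246092²=18289504284128, difference 1.

4276623 246092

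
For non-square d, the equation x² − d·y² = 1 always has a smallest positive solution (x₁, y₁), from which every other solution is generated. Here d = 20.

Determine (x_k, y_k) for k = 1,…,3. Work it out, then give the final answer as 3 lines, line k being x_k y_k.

√20 → a₀=4, period (2,8); ℓ=2 even so k=1
i=0: a=4 ⇒ p=4, q=1
i=1: a=2 ⇒ p=9, q=2
fundamental: x₁=9, y₁=2  (since 81 − 20·4 = 1)
(9+2√20)^2 = 161 + 36√20
(9+2√20)^3 = 2889 + 646√20

9 2
161 36
2889 646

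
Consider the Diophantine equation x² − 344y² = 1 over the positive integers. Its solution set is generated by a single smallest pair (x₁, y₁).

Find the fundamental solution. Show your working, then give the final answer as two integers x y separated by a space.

10405 561

[18; 1,1,4,1,3,1,4,1,1,36] for √344; ℓ=10 ⇒ convergent index 9
step 0: (18, 1)  from 18·(1,0) + (0,1)
step 1: (19, 1)  from 1·(18,1) + (1,0)
…
step 3: (167, 9)  from 4·(37,2) + (19,1)
step 4: (204, 11)  from 1·(167,9) + (37,2)
…
step 6: (983, 53)  from 1·(779,42) + (204,11)
step 7: (4711, 254)  from 4·(983,53) + (779,42)
step 8: (5694, 307)  from 1·(4711,254) + (983,53)
step 9: (10405, 561)  from 1·(5694,307) + (4711,254)
fundamental: x₁=10405, y₁=561  (since 108264025 − 344·314721 = 1)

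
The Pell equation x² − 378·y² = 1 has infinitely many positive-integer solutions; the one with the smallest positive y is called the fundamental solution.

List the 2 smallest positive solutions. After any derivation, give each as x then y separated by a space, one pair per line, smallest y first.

8749 450
153090001 7874100

√378 = [19; 2,3,1,4,1,3,2,38, …], period ℓ=8 (even) → k=7
a_0=19:  p_0=19·1+0=19,  q_0=19·0+1=1
…
a_2=3:  p_2=3·39+19=136,  q_2=3·2+1=7
…
a_4=4:  p_4=4·175+136=836,  q_4=4·9+7=43
a_5=1:  p_5=1·836+175=1011,  q_5=1·43+9=52
a_6=3:  p_6=3·1011+836=3869,  q_6=3·52+43=199
a_7=2:  p_7=2·3869+1011=8749,  q_7=2·199+52=450
→ (8749, 450).  Check: 8749²=76545001, 378·450²=76545000, difference 1.
n=2: (8749,450)∘(8749,450) = (8749·8749+378·450·450, 8749·450+450·8749) = (153090001,7874100)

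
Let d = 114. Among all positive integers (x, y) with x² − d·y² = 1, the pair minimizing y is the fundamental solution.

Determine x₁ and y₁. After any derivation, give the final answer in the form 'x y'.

√114 → a₀=10, period (1,2,10,2,1,20); ℓ=6 even so k=5
a_0=10:  p_0=10·1+0=10,  q_0=10·0+1=1
…
a_2=2:  p_2=2·11+10=32,  q_2=2·1+1=3
…
a_4=2:  p_4=2·331+32=694,  q_4=2·31+3=65
a_5=1:  p_5=1·694+331=1025,  q_5=1·65+31=96
fundamental: x₁=1025, y₁=96  (since 1050625 − 114·9216 = 1)

1025 96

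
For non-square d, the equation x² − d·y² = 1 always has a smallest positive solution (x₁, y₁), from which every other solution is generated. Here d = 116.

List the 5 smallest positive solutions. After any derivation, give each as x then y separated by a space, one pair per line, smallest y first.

d=116: √d = [10; 1,3,2,1,4,1,2,3,1,20] (ℓ=10, even), read p_9/q_9
i=0: a=10 ⇒ p=10, q=1
i=1: a=1 ⇒ p=11, q=1
…
i=3: a=2 ⇒ p=97, q=9
i=4: a=1 ⇒ p=140, q=13
i=5: a=4 ⇒ p=657, q=61
…
i=7: a=2 ⇒ p=2251, q=209
i=8: a=3 ⇒ p=7550, q=701
i=9: a=1 ⇒ p=9801, q=910
fundamental: x₁=9801, y₁=910  (since 96059601 − 116·828100 = 1)
(9801+910√116)^2 = 192119201 + 17837820√116
(9801+910√116)^3 = 3765920568201 + 349656946730√116
(9801+910√116)^4 = 73819574785756801 + 6853975451963640√116
(9801+910√116)^5 = 1447011301184484245001 + 134351626459734324550√116

9801 910
192119201 17837820
3765920568201 349656946730
73819574785756801 6853975451963640
1447011301184484245001 134351626459734324550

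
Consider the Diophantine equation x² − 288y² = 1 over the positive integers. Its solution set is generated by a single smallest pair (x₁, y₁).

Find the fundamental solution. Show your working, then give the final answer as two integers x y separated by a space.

d=288: √d = [16; 1,32] (ℓ=2, even), read p_1/q_1
a_0=16:  p_0=16·1+0=16,  q_0=16·0+1=1
a_1=1:  p_1=1·16+1=17,  q_1=1·1+0=1
(x₁, y₁) = (17, 1);  17² − 288·1² = 1 ✓

17 1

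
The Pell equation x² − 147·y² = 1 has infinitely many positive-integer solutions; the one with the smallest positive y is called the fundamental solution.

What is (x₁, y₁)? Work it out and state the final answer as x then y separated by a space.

97 8

√147 = [12; 8,24, …], period ℓ=2 (even) → k=1
step 0: (12, 1)  from 12·(1,0) + (0,1)
step 1: (97, 8)  from 8·(12,1) + (1,0)
→ (97, 8).  Check: 97²=9409, 147·8²=9408, difference 1.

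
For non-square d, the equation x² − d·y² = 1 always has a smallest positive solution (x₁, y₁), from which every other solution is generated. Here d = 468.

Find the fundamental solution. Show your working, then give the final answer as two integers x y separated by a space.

√468 = [21; 1,1,1,2,1,1,1,42, …], period ℓ=8 (even) → k=7
a_0=21:  p_0=21·1+0=21,  q_0=21·0+1=1
a_1=1:  p_1=1·21+1=22,  q_1=1·1+0=1
a_2=1:  p_2=1·22+21=43,  q_2=1·1+1=2
a_3=1:  p_3=1·43+22=65,  q_3=1·2+1=3
…
a_6=1:  p_6=1·238+173=411,  q_6=1·11+8=19
a_7=1:  p_7=1·411+238=649,  q_7=1·19+11=30
→ (649, 30).  Check: 649²=421201, 468·30²=421200, difference 1.

649 30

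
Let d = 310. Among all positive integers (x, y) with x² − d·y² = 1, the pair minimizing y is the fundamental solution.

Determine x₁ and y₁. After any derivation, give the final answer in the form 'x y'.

848719 48204

[17; 1,1,1,1,5,…,1,1,34] for √310; ℓ=16 ⇒ convergent index 15
i=0: a=17 ⇒ p=17, q=1
i=1: a=1 ⇒ p=18, q=1
…
i=3: a=1 ⇒ p=53, q=3
…
i=5: a=5 ⇒ p=493, q=28
i=6: a=3 ⇒ p=1567, q=89
…
i=9: a=1 ⇒ p=7747, q=440
…
i=14: a=1 ⇒ p=515017, q=29251
i=15: a=1 ⇒ p=848719, q=48204
→ (848719, 48204).  Check: 848719²=720323940961, 310·48204²=720323940960, difference 1.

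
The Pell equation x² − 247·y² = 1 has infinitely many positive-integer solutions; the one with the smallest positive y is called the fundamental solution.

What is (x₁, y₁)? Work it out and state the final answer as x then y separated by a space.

d=247: √d = [15; 1,2,1,1,9,1,9,1,1,2,1,30] (ℓ=12, even), read p_11/q_11
step 0: (15, 1)  from 15·(1,0) + (0,1)
step 1: (16, 1)  from 1·(15,1) + (1,0)
…
step 3: (63, 4)  from 1·(47,3) + (16,1)
step 4: (110, 7)  from 1·(63,4) + (47,3)
step 5: (1053, 67)  from 9·(110,7) + (63,4)
step 6: (1163, 74)  from 1·(1053,67) + (110,7)
…
step 8: (12683, 807)  from 1·(11520,733) + (1163,74)
step 9: (24203, 1540)  from 1·(12683,807) + (11520,733)
step 10: (61089, 3887)  from 2·(24203,1540) + (12683,807)
step 11: (85292, 5427)  from 1·(61089,3887) + (24203,1540)
fundamental: x₁=85292, y₁=5427  (since 7274725264 − 247·29452329 = 1)

85292 5427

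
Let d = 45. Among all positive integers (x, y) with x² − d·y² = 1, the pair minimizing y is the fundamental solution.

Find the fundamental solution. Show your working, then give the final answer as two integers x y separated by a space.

√45 = [6; 1,2,2,2,1,12, …], period ℓ=6 (even) → k=5
k=0  a_k=6  p_k/q_k = 6/1
k=1  a_k=1  p_k/q_k = 7/1
k=2  a_k=2  p_k/q_k = 20/3
…
k=4  a_k=2  p_k/q_k = 114/17
k=5  a_k=1  p_k/q_k = 161/24
→ (161, 24).  Check: 161²=25921, 45·24²=25920, difference 1.

161 24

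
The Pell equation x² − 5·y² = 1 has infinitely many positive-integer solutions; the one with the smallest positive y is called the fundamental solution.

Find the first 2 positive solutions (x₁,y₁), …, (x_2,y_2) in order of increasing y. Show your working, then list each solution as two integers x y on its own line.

[2; 4] for √5; ℓ=1 ⇒ convergent index 1
k=0  a_k=2  p_k/q_k = 2/1
k=1  a_k=4  p_k/q_k = 9/4
→ (9, 4).  Check: 9²=81, 5·4²=80, difference 1.
(9+4√5)^2 = 161 + 72√5

9 4
161 72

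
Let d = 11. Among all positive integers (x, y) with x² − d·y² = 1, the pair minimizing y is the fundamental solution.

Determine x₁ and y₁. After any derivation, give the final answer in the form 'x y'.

d=11: √d = [3; 3,6] (ℓ=2, even), read p_1/q_1
k=0  a_k=3  p_k/q_k = 3/1
k=1  a_k=3  p_k/q_k = 10/3
fundamental: x₁=10, y₁=3  (since 100 − 11·9 = 1)

10 3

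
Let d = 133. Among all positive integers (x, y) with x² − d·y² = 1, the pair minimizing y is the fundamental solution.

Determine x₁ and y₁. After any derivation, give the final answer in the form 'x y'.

2588599 224460

[11; 1,1,7,5,1,…,1,1,22] for √133; ℓ=16 ⇒ convergent index 15
step 0: (11, 1)  from 11·(1,0) + (0,1)
step 1: (12, 1)  from 1·(11,1) + (1,0)
step 2: (23, 2)  from 1·(12,1) + (11,1)
…
step 4: (888, 77)  from 5·(173,15) + (23,2)
…
step 7: (3010, 261)  from 1·(1949,169) + (1061,92)
…
step 10: (18948, 1643)  from 1·(10979,952) + (7969,691)
…
step 14: (1378591, 119539)  from 1·(1210008,104921) + (168583,14618)
step 15: (2588599, 224460)  from 1·(1378591,119539) + (1210008,104921)
fundamental: x₁=2588599, y₁=224460  (since 6700844782801 − 133·50382291600 = 1)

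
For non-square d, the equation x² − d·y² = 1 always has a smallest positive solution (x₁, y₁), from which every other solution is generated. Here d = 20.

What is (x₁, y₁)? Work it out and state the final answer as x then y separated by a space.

9 2

[4; 2,8] for √20; ℓ=2 ⇒ convergent index 1
k=0  a_k=4  p_k/q_k = 4/1
k=1  a_k=2  p_k/q_k = 9/2
fundamental: x₁=9, y₁=2  (since 81 − 20·4 = 1)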